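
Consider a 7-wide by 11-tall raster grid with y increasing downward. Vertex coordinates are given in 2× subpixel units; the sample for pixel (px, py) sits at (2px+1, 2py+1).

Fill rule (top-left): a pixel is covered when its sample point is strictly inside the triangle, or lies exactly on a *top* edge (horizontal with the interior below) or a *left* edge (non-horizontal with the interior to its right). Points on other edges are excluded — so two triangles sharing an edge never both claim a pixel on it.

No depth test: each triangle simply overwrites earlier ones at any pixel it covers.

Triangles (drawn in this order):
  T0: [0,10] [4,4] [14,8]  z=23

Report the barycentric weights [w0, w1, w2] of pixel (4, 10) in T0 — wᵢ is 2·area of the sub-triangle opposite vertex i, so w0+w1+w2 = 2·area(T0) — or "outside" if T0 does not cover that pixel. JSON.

T0:
  2·area = 76
  edge (0, 10)→(4, 4): d=(4,-6) top-left  bias=+0
  edge (4, 4)→(14, 8): d=(10,4) right/bottom  bias=-1
  edge (14, 8)→(0, 10): d=(-14,2) right/bottom  bias=-1
    (2,2)@(5, 5): e=[10,6,60] → █
    (3,2)@(7, 5): e=[22,-2,56] → ·
    (1,3)@(3, 7): e=[6,34,36] → █
    (3,3)@(7, 7): e=[30,18,28] → █
    (4,3)@(9, 7): e=[42,10,24] → █
    (5,3)@(11, 7): e=[54,2,20] → █
    (6,3)@(13, 7): e=[66,-6,16] → ·
    (0,4)@(1, 9): e=[2,62,12] → █
    (3,4)@(7, 9): e=[38,38,0] → ·  [on edge]
    (4,4)@(9, 9): e=[50,30,-4] → ·
    (5,4)@(11, 9): e=[62,22,-8] → ·
    (0,5)@(1, 11): e=[10,82,-16] → ·
  covered (9 px):
    · · · · · · ·
    · · · · · · ·
    · · █ · · · ·
    · █ █ █ █ █ ·
    █ █ █ · · · ·
    · · · · · · ·
    · · · · · · ·
    · · · · · · ·
    · · · · · · ·
    · · · · · · ·
    · · · · · · ·

Answer: "outside"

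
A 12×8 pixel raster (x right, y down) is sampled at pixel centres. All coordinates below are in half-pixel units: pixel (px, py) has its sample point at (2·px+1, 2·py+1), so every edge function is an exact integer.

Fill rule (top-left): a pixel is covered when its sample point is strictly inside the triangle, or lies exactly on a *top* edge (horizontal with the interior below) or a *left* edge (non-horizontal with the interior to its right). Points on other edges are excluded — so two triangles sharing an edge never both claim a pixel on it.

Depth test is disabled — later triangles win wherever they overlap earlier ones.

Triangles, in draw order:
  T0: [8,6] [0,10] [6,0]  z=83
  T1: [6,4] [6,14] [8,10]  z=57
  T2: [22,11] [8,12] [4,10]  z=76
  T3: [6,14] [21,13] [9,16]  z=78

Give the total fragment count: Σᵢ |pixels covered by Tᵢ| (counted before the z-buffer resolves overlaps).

T0:
  2·area = 56
  edge (8, 6)→(0, 10): d=(-8,4) right/bottom  bias=-1
  edge (0, 10)→(6, 0): d=(6,-10) top-left  bias=+0
  edge (6, 0)→(8, 6): d=(2,6) right/bottom  bias=-1
    (2,1)@(5, 3): e=[36,8,12] → #
    (3,1)@(7, 3): e=[28,28,0] → ·  [on edge]
    (1,2)@(3, 5): e=[28,0,28] → #  [on edge]
    (3,2)@(7, 5): e=[12,40,4] → #
    (4,2)@(9, 5): e=[4,60,-8] → ·
    (1,3)@(3, 7): e=[12,12,32] → #
    (3,3)@(7, 7): e=[-4,52,8] → ·
    (0,4)@(1, 9): e=[4,4,48] → #
    (1,4)@(3, 9): e=[-4,24,36] → ·
    (2,4)@(5, 9): e=[-12,44,24] → ·
    (4,4)@(9, 9): e=[-28,84,0] → ·  [on edge]
    (0,5)@(1, 11): e=[-12,16,52] → ·
    (5,7)@(11, 15): e=[-84,140,0] → ·  [on edge]
  covered (7 px):
    · · · · · · · · · · · ·
    · · # · · · · · · · · ·
    · # # # · · · · · · · ·
    · # # · · · · · · · · ·
    # · · · · · · · · · · ·
    · · · · · · · · · · · ·
    · · · · · · · · · · · ·
    · · · · · · · · · · · ·
T1:
  2·area = 20  (B↔C swapped to make it positive)
  edge (6, 4)→(8, 10): d=(2,6) right/bottom  bias=-1
  edge (8, 10)→(6, 14): d=(-2,4) right/bottom  bias=-1
  edge (6, 14)→(6, 4): d=(0,-10) top-left  bias=+0
    (2,0)@(5, 1): e=[0,30,-10] → ·  [on edge]
    (3,3)@(7, 7): e=[0,10,10] → ·  [on edge]
    (3,4)@(7, 9): e=[4,6,10] → #
    (4,4)@(9, 9): e=[-8,-2,30] → ·
    (3,5)@(7, 11): e=[8,2,10] → #
    (4,5)@(9, 11): e=[-4,-6,30] → ·
    (3,6)@(7, 13): e=[12,-2,10] → ·
    (4,6)@(9, 13): e=[0,-10,30] → ·  [on edge]
  covered (2 px):
    · · · · · · · · · · · ·
    · · · · · · · · · · · ·
    · · · · · · · · · · · ·
    · · · · · · · · · · · ·
    · · · # · · · · · · · ·
    · · · # · · · · · · · ·
    · · · · · · · · · · · ·
    · · · · · · · · · · · ·
T2:
  2·area = 32
  edge (22, 11)→(8, 12): d=(-14,1) right/bottom  bias=-1
  edge (8, 12)→(4, 10): d=(-4,-2) top-left  bias=+0
  edge (4, 10)→(22, 11): d=(18,1) right/bottom  bias=-1
    (3,5)@(7, 11): e=[15,2,15] → #
    (4,5)@(9, 11): e=[13,6,13] → #
    (5,5)@(11, 11): e=[11,10,11] → #
    (6,5)@(13, 11): e=[9,14,9] → #
    (7,5)@(15, 11): e=[7,18,7] → #
    (8,5)@(17, 11): e=[5,22,5] → #
    (9,5)@(19, 11): e=[3,26,3] → #
    (10,5)@(21, 11): e=[1,30,1] → #
    (11,5)@(23, 11): e=[-1,34,-1] → ·
    (3,6)@(7, 13): e=[-13,-6,51] → ·
    (4,6)@(9, 13): e=[-15,-2,49] → ·
    (5,6)@(11, 13): e=[-17,2,47] → ·
  covered (8 px):
    · · · · · · · · · · · ·
    · · · · · · · · · · · ·
    · · · · · · · · · · · ·
    · · · · · · · · · · · ·
    · · · · · · · · · · · ·
    · · · # # # # # # # # ·
    · · · · · · · · · · · ·
    · · · · · · · · · · · ·
T3:
  2·area = 33
  edge (6, 14)→(21, 13): d=(15,-1) top-left  bias=+0
  edge (21, 13)→(9, 16): d=(-12,3) right/bottom  bias=-1
  edge (9, 16)→(6, 14): d=(-3,-2) top-left  bias=+0
    (10,6)@(21, 13): e=[0,0,33] → ·  [on edge]
    (4,7)@(9, 15): e=[18,12,3] → #
    (5,7)@(11, 15): e=[20,6,7] → #
    (6,7)@(13, 15): e=[22,0,11] → ·  [on edge]
  covered (2 px):
    · · · · · · · · · · · ·
    · · · · · · · · · · · ·
    · · · · · · · · · · · ·
    · · · · · · · · · · · ·
    · · · · · · · · · · · ·
    · · · · · · · · · · · ·
    · · · · · · · · · · · ·
    · · · · # # · · · · · ·

Final: 19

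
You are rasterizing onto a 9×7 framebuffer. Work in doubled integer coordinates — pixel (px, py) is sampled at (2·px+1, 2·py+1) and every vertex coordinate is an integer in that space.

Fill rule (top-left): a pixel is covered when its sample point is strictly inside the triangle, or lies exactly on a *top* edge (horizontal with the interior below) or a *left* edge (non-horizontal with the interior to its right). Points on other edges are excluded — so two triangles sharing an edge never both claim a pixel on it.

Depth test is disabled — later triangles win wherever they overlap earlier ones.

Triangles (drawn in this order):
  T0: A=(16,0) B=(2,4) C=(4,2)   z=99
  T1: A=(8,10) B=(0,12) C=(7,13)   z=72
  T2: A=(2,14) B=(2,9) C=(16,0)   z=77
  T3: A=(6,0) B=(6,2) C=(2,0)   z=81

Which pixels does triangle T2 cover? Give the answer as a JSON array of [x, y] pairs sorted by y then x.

T0:
  2·area = 20
  edge (16, 0)→(2, 4): d=(-14,4) right/bottom  bias=-1
  edge (2, 4)→(4, 2): d=(2,-2) top-left  bias=+0
  edge (4, 2)→(16, 0): d=(12,-2) top-left  bias=+0
    (2,0)@(5, 1): e=[30,0,-10] → .  [on edge]
    (5,0)@(11, 1): e=[6,12,2] → X
    (6,0)@(13, 1): e=[-2,16,6] → .
    (1,1)@(3, 3): e=[10,0,10] → X  [on edge]
    (2,1)@(5, 3): e=[2,4,14] → X
    (3,1)@(7, 3): e=[-6,8,18] → .
    (5,1)@(11, 3): e=[-22,16,26] → .
    (0,2)@(1, 5): e=[-10,0,30] → .  [on edge]
    (1,2)@(3, 5): e=[-18,4,34] → .
    (2,2)@(5, 5): e=[-26,8,38] → .
  covered (3 px):
    . . . . . X . . .
    . X X . . . . . .
    . . . . . . . . .
    . . . . . . . . .
    . . . . . . . . .
    . . . . . . . . .
    . . . . . . . . .
T1:
  2·area = 22  (B↔C swapped to make it positive)
  edge (8, 10)→(7, 13): d=(-1,3) right/bottom  bias=-1
  edge (7, 13)→(0, 12): d=(-7,-1) top-left  bias=+0
  edge (0, 12)→(8, 10): d=(8,-2) top-left  bias=+0
    (5,0)@(11, 1): e=[0,88,-66] → .  [on edge]
    (4,3)@(9, 7): e=[0,44,-22] → .  [on edge]
    (2,5)@(5, 11): e=[8,12,2] → X
    (3,5)@(7, 11): e=[2,14,6] → X
    (4,5)@(9, 11): e=[-4,16,10] → .
    (2,6)@(5, 13): e=[6,-2,18] → .
    (3,6)@(7, 13): e=[0,0,22] → .  [on edge]
  covered (2 px):
    . . . . . . . . .
    . . . . . . . . .
    . . . . . . . . .
    . . . . . . . . .
    . . . . . . . . .
    . . X X . . . . .
    . . . . . . . . .
T2:
  2·area = 70
  edge (2, 14)→(2, 9): d=(0,-5) top-left  bias=+0
  edge (2, 9)→(16, 0): d=(14,-9) top-left  bias=+0
  edge (16, 0)→(2, 14): d=(-14,14) right/bottom  bias=-1
    (7,0)@(15, 1): e=[65,5,0] → .  [on edge]
    (6,1)@(13, 3): e=[55,15,0] → .  [on edge]
    (4,2)@(9, 5): e=[35,7,28] → X
    (5,2)@(11, 5): e=[45,25,0] → .  [on edge]
    (3,3)@(7, 7): e=[25,17,28] → X
    (4,3)@(9, 7): e=[35,35,0] → .  [on edge]
    (1,4)@(3, 9): e=[5,9,56] → X
    (2,4)@(5, 9): e=[15,27,28] → X
    (3,4)@(7, 9): e=[25,45,0] → .  [on edge]
    (1,5)@(3, 11): e=[5,37,28] → X
    (2,5)@(5, 11): e=[15,55,0] → .  [on edge]
    (1,6)@(3, 13): e=[5,65,0] → .  [on edge]
  covered (5 px):
    . . . . . . . . .
    . . . . . . . . .
    . . . . X . . . .
    . . . X . . . . .
    . X X . . . . . .
    . X . . . . . . .
    . . . . . . . . .
T3:
  2·area = 8
  edge (6, 0)→(6, 2): d=(0,2) right/bottom  bias=-1
  edge (6, 2)→(2, 0): d=(-4,-2) top-left  bias=+0
  edge (2, 0)→(6, 0): d=(4,0) top-left  bias=+0
    (2,0)@(5, 1): e=[2,2,4] → X
    (3,0)@(7, 1): e=[-2,6,4] → .
    (2,1)@(5, 3): e=[2,-6,12] → .
  covered (1 px):
    . . X . . . . . .
    . . . . . . . . .
    . . . . . . . . .
    . . . . . . . . .
    . . . . . . . . .
    . . . . . . . . .
    . . . . . . . . .

Answer: [[4,2],[3,3],[1,4],[2,4],[1,5]]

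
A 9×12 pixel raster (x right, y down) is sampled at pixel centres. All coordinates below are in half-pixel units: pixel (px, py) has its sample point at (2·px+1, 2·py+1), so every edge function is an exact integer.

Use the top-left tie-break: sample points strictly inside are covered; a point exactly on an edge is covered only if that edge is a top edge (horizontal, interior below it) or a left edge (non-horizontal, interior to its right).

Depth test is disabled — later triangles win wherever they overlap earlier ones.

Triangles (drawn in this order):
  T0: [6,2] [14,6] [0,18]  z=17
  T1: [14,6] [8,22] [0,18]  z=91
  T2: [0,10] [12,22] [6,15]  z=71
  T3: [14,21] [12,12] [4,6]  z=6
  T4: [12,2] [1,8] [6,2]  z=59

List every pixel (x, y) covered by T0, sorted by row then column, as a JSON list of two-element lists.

T0:
  2·area = 152
  edge (6, 2)→(14, 6): d=(8,4) right/bottom  bias=-1
  edge (14, 6)→(0, 18): d=(-14,12) right/bottom  bias=-1
  edge (0, 18)→(6, 2): d=(6,-16) top-left  bias=+0
    (3,1)@(7, 3): e=[4,126,22] → █
    (4,1)@(9, 3): e=[-4,102,54] → ·
    (2,2)@(5, 5): e=[28,122,2] → █
    (4,2)@(9, 5): e=[12,74,66] → █
    (5,2)@(11, 5): e=[4,50,98] → █
    (6,2)@(13, 5): e=[-4,26,130] → ·
    (2,3)@(5, 7): e=[44,94,14] → █
    (6,3)@(13, 7): e=[12,-2,142] → ·
    (2,4)@(5, 9): e=[60,66,26] → █
    (5,4)@(11, 9): e=[36,-6,122] → ·
    (1,5)@(3, 11): e=[84,62,6] → █
    (4,5)@(9, 11): e=[60,-10,102] → ·
  covered (19 px):
    · · · · · · · · ·
    · · · █ · · · · ·
    · · █ █ █ █ · · ·
    · · █ █ █ █ · · ·
    · · █ █ █ · · · ·
    · █ █ █ · · · · ·
    · █ █ · · · · · ·
    · █ · · · · · · ·
    █ · · · · · · · ·
    · · · · · · · · ·
    · · · · · · · · ·
    · · · · · · · · ·
T1:
  2·area = 152
  edge (14, 6)→(8, 22): d=(-6,16) right/bottom  bias=-1
  edge (8, 22)→(0, 18): d=(-8,-4) top-left  bias=+0
  edge (0, 18)→(14, 6): d=(14,-12) top-left  bias=+0
    (6,3)@(13, 7): e=[10,140,2] → █
    (7,3)@(15, 7): e=[-22,148,26] → ·
    (5,4)@(11, 9): e=[30,116,6] → █
    (6,4)@(13, 9): e=[-2,124,30] → ·
    (4,5)@(9, 11): e=[50,92,10] → █
    (6,5)@(13, 11): e=[-14,108,58] → ·
    (3,6)@(7, 13): e=[70,68,14] → █
    (6,6)@(13, 13): e=[-26,92,86] → ·
    (2,7)@(5, 15): e=[90,44,18] → █
    (5,7)@(11, 15): e=[-6,68,90] → ·
    (1,8)@(3, 17): e=[110,20,22] → █
    (5,8)@(11, 17): e=[-18,52,118] → ·
  covered (19 px):
    · · · · · · · · ·
    · · · · · · · · ·
    · · · · · · · · ·
    · · · · · · █ · ·
    · · · · · █ · · ·
    · · · · █ █ · · ·
    · · · █ █ █ · · ·
    · · █ █ █ · · · ·
    · █ █ █ █ · · · ·
    · █ █ █ █ · · · ·
    · · · █ · · · · ·
    · · · · · · · · ·
T2:
  2·area = 12  (B↔C swapped to make it positive)
  edge (0, 10)→(6, 15): d=(6,5) right/bottom  bias=-1
  edge (6, 15)→(12, 22): d=(6,7) right/bottom  bias=-1
  edge (12, 22)→(0, 10): d=(-12,-12) top-left  bias=+0
    (0,5)@(1, 11): e=[1,11,0] → █  [on edge]
    (1,5)@(3, 11): e=[-9,-3,24] → ·
    (0,6)@(1, 13): e=[13,23,-24] → ·
    (1,6)@(3, 13): e=[3,9,0] → █  [on edge]
    (2,6)@(5, 13): e=[-7,-5,24] → ·
    (1,7)@(3, 15): e=[15,21,-24] → ·
    (2,7)@(5, 15): e=[5,7,0] → █  [on edge]
    (3,7)@(7, 15): e=[-5,-7,24] → ·
    (2,8)@(5, 17): e=[17,19,-24] → ·
    (3,8)@(7, 17): e=[7,5,0] → █  [on edge]
    (4,8)@(9, 17): e=[-3,-9,24] → ·
    (3,9)@(7, 19): e=[19,17,-24] → ·
    (4,9)@(9, 19): e=[9,3,0] → █  [on edge]
    (5,10)@(11, 21): e=[11,1,0] → █  [on edge]
    (6,11)@(13, 23): e=[13,-1,0] → ·  [on edge]
  covered (6 px):
    · · · · · · · · ·
    · · · · · · · · ·
    · · · · · · · · ·
    · · · · · · · · ·
    · · · · · · · · ·
    █ · · · · · · · ·
    · █ · · · · · · ·
    · · █ · · · · · ·
    · · · █ · · · · ·
    · · · · █ · · · ·
    · · · · · █ · · ·
    · · · · · · · · ·
T3:
  2·area = 60  (B↔C swapped to make it positive)
  edge (14, 21)→(4, 6): d=(-10,-15) top-left  bias=+0
  edge (4, 6)→(12, 12): d=(8,6) right/bottom  bias=-1
  edge (12, 12)→(14, 21): d=(2,9) right/bottom  bias=-1
    (2,3)@(5, 7): e=[5,2,53] → █
    (3,3)@(7, 7): e=[35,-10,35] → ·
    (2,4)@(5, 9): e=[-15,18,57] → ·
    (3,4)@(7, 9): e=[15,6,39] → █
    (4,4)@(9, 9): e=[45,-6,21] → ·
    (3,5)@(7, 11): e=[-5,22,43] → ·
    (4,5)@(9, 11): e=[25,10,25] → █
    (5,5)@(11, 11): e=[55,-2,7] → ·
    (4,6)@(9, 13): e=[5,26,29] → █
    (5,6)@(11, 13): e=[35,14,11] → █
    (6,6)@(13, 13): e=[65,2,-7] → ·
    (4,7)@(9, 15): e=[-15,42,33] → ·
  covered (8 px):
    · · · · · · · · ·
    · · · · · · · · ·
    · · · · · · · · ·
    · · █ · · · · · ·
    · · · █ · · · · ·
    · · · · █ · · · ·
    · · · · █ █ · · ·
    · · · · · █ · · ·
    · · · · · · █ · ·
    · · · · · · █ · ·
    · · · · · · · · ·
    · · · · · · · · ·
T4:
  2·area = 36
  edge (12, 2)→(1, 8): d=(-11,6) right/bottom  bias=-1
  edge (1, 8)→(6, 2): d=(5,-6) top-left  bias=+0
  edge (6, 2)→(12, 2): d=(6,0) top-left  bias=+0
    (3,1)@(7, 3): e=[19,11,6] → █
    (4,1)@(9, 3): e=[7,23,6] → █
    (5,1)@(11, 3): e=[-5,35,6] → ·
    (2,2)@(5, 5): e=[9,9,18] → █
    (3,2)@(7, 5): e=[-3,21,18] → ·
    (4,2)@(9, 5): e=[-15,33,18] → ·
    (2,3)@(5, 7): e=[-13,19,30] → ·
  covered (3 px):
    · · · · · · · · ·
    · · · █ █ · · · ·
    · · █ · · · · · ·
    · · · · · · · · ·
    · · · · · · · · ·
    · · · · · · · · ·
    · · · · · · · · ·
    · · · · · · · · ·
    · · · · · · · · ·
    · · · · · · · · ·
    · · · · · · · · ·
    · · · · · · · · ·

Answer: [[3,1],[2,2],[3,2],[4,2],[5,2],[2,3],[3,3],[4,3],[5,3],[2,4],[3,4],[4,4],[1,5],[2,5],[3,5],[1,6],[2,6],[1,7],[0,8]]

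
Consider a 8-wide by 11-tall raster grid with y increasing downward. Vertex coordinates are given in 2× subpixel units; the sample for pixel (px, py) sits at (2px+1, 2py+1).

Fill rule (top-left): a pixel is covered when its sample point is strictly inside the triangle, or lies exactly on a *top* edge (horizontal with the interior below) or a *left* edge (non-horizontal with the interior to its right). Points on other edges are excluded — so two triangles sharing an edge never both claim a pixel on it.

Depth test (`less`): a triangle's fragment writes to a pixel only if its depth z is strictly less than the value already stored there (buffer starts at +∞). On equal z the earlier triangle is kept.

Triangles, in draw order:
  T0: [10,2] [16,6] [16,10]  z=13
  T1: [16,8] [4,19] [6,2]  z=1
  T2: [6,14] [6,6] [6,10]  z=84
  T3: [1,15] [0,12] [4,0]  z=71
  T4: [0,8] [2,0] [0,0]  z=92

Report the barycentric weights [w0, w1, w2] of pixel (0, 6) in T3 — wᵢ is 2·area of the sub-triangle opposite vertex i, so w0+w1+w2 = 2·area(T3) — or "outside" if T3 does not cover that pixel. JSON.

T0:
  2·area = 24
  edge (10, 2)→(16, 6): d=(6,4) right/bottom  bias=-1
  edge (16, 6)→(16, 10): d=(0,4) right/bottom  bias=-1
  edge (16, 10)→(10, 2): d=(-6,-8) top-left  bias=+0
    (5,1)@(11, 3): e=[2,20,2] → #
    (6,1)@(13, 3): e=[-6,12,18] → ·
    (5,2)@(11, 5): e=[14,20,-10] → ·
    (6,2)@(13, 5): e=[6,12,6] → #
    (7,2)@(15, 5): e=[-2,4,22] → ·
    (6,3)@(13, 7): e=[18,12,-6] → ·
    (7,3)@(15, 7): e=[10,4,10] → #
    (7,4)@(15, 9): e=[22,4,-2] → ·
  covered (3 px):
    · · · · · · · ·
    · · · · · # · ·
    · · · · · · # ·
    · · · · · · · #
    · · · · · · · ·
    · · · · · · · ·
    · · · · · · · ·
    · · · · · · · ·
    · · · · · · · ·
    · · · · · · · ·
    · · · · · · · ·
T1:
  2·area = 182
  edge (16, 8)→(4, 19): d=(-12,11) right/bottom  bias=-1
  edge (4, 19)→(6, 2): d=(2,-17) top-left  bias=+0
  edge (6, 2)→(16, 8): d=(10,6) right/bottom  bias=-1
    (3,1)@(7, 3): e=[159,19,4] → #
    (4,1)@(9, 3): e=[137,53,-8] → ·
    (3,2)@(7, 5): e=[135,23,24] → #
    (4,2)@(9, 5): e=[113,57,12] → #
    (5,2)@(11, 5): e=[91,91,0] → ·  [on edge]
    (3,3)@(7, 7): e=[111,27,44] → #
    (5,3)@(11, 7): e=[67,95,20] → #
    (6,3)@(13, 7): e=[45,129,8] → #
    (7,3)@(15, 7): e=[23,163,-4] → ·
    (3,4)@(7, 9): e=[87,31,64] → #
    (7,4)@(15, 9): e=[-1,167,16] → ·
    (2,5)@(5, 11): e=[85,1,96] → #
  covered (21 px):
    · · · · · · · ·
    · · · # · · · ·
    · · · # # · · ·
    · · · # # # # ·
    · · · # # # # ·
    · · # # # # · ·
    · · # # # · · ·
    · · # # · · · ·
    · · # · · · · ·
    · · · · · · · ·
    · · · · · · · ·
T2:
  degenerate (2·area = 0) — covers nothing
T3:
  2·area = 24
  edge (1, 15)→(0, 12): d=(-1,-3) top-left  bias=+0
  edge (0, 12)→(4, 0): d=(4,-12) top-left  bias=+0
  edge (4, 0)→(1, 15): d=(-3,15) right/bottom  bias=-1
    (1,1)@(3, 3): e=[18,0,6] → #  [on edge]
    (2,1)@(5, 3): e=[24,24,-24] → ·
    (1,2)@(3, 5): e=[16,8,0] → ·  [on edge]
    (0,4)@(1, 9): e=[6,0,18] → #  [on edge]
    (1,4)@(3, 9): e=[12,24,-12] → ·
    (0,5)@(1, 11): e=[4,8,12] → #
    (1,5)@(3, 11): e=[10,32,-18] → ·
    (0,6)@(1, 13): e=[2,16,6] → #
    (1,6)@(3, 13): e=[8,40,-24] → ·
    (0,7)@(1, 15): e=[0,24,0] → ·  [on edge]
    (1,10)@(3, 21): e=[0,72,-48] → ·  [on edge]
  covered (4 px):
    · · · · · · · ·
    · # · · · · · ·
    · · · · · · · ·
    · · · · · · · ·
    # · · · · · · ·
    # · · · · · · ·
    # · · · · · · ·
    · · · · · · · ·
    · · · · · · · ·
    · · · · · · · ·
    · · · · · · · ·
T4:
  2·area = 16  (B↔C swapped to make it positive)
  edge (0, 8)→(0, 0): d=(0,-8) top-left  bias=+0
  edge (0, 0)→(2, 0): d=(2,0) top-left  bias=+0
  edge (2, 0)→(0, 8): d=(-2,8) right/bottom  bias=-1
    (0,0)@(1, 1): e=[8,2,6] → #
    (1,0)@(3, 1): e=[24,2,-10] → ·
    (0,1)@(1, 3): e=[8,6,2] → #
    (1,1)@(3, 3): e=[24,6,-14] → ·
    (0,2)@(1, 5): e=[8,10,-2] → ·
  covered (2 px):
    # · · · · · · ·
    # · · · · · · ·
    · · · · · · · ·
    · · · · · · · ·
    · · · · · · · ·
    · · · · · · · ·
    · · · · · · · ·
    · · · · · · · ·
    · · · · · · · ·
    · · · · · · · ·
    · · · · · · · ·

Answer: [16,6,2]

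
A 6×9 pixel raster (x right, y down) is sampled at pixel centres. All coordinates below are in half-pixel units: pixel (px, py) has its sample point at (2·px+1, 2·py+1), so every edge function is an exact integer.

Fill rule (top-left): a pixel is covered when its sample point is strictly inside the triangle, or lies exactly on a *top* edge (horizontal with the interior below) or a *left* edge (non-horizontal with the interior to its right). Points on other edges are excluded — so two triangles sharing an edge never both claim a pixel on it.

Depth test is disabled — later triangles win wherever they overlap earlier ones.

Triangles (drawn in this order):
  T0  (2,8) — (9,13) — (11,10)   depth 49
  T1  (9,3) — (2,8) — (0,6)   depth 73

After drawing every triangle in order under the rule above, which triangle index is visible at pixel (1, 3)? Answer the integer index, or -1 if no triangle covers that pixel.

T0:
  2·area = 31  (B↔C swapped to make it positive)
  edge (2, 8)→(11, 10): d=(9,2) right/bottom  bias=-1
  edge (11, 10)→(9, 13): d=(-2,3) right/bottom  bias=-1
  edge (9, 13)→(2, 8): d=(-7,-5) top-left  bias=+0
    (2,4)@(5, 9): e=[3,20,8] → █
    (3,4)@(7, 9): e=[-1,14,18] → ·
    (2,5)@(5, 11): e=[21,16,-6] → ·
    (3,5)@(7, 11): e=[17,10,4] → █
    (4,5)@(9, 11): e=[13,4,14] → █
    (5,5)@(11, 11): e=[9,-2,24] → ·
    (3,6)@(7, 13): e=[35,6,-10] → ·
    (4,6)@(9, 13): e=[31,0,0] → ·  [on edge]
  covered (3 px):
    · · · · · ·
    · · · · · ·
    · · · · · ·
    · · · · · ·
    · · █ · · ·
    · · · █ █ ·
    · · · · · ·
    · · · · · ·
    · · · · · ·
T1:
  2·area = 24
  edge (9, 3)→(2, 8): d=(-7,5) right/bottom  bias=-1
  edge (2, 8)→(0, 6): d=(-2,-2) top-left  bias=+0
  edge (0, 6)→(9, 3): d=(9,-3) top-left  bias=+0
    (4,1)@(9, 3): e=[0,24,0] → ·  [on edge]
    (1,2)@(3, 5): e=[16,8,0] → █  [on edge]
    (2,2)@(5, 5): e=[6,12,6] → █
    (3,2)@(7, 5): e=[-4,16,12] → ·
    (0,3)@(1, 7): e=[12,0,12] → █  [on edge]
    (2,3)@(5, 7): e=[-8,8,24] → ·
    (0,4)@(1, 9): e=[-2,-4,30] → ·
    (1,4)@(3, 9): e=[-12,0,36] → ·  [on edge]
    (2,5)@(5, 11): e=[-36,0,60] → ·  [on edge]
    (3,6)@(7, 13): e=[-60,0,84] → ·  [on edge]
    (4,7)@(9, 15): e=[-84,0,108] → ·  [on edge]
    (5,8)@(11, 17): e=[-108,0,132] → ·  [on edge]
  covered (4 px):
    · · · · · ·
    · · · · · ·
    · █ █ · · ·
    █ █ · · · ·
    · · · · · ·
    · · · · · ·
    · · · · · ·
    · · · · · ·
    · · · · · ·

Z-buffer (winner per pixel, '.' = empty):
  . . . . . .
  . . . . . .
  . 1 1 . . .
  1 1 . . . .
  . . 0 . . .
  . . . 0 0 .
  . . . . . .
  . . . . . .
  . . . . . .

Result: 1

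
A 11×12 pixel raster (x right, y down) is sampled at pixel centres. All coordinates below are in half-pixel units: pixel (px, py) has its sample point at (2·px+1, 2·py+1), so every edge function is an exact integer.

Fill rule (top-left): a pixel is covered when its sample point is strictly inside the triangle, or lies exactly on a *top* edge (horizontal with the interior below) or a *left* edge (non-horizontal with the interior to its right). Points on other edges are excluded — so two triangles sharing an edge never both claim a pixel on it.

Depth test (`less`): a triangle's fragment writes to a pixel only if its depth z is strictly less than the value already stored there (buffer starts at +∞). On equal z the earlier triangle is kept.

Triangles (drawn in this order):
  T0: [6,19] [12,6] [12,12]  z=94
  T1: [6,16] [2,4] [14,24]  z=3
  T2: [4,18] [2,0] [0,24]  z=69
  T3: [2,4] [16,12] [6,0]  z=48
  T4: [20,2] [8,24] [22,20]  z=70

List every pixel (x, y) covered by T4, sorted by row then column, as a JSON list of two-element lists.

T0:
  2·area = 36
  edge (6, 19)→(12, 6): d=(6,-13) top-left  bias=+0
  edge (12, 6)→(12, 12): d=(0,6) right/bottom  bias=-1
  edge (12, 12)→(6, 19): d=(-6,7) right/bottom  bias=-1
    (5,4)@(11, 9): e=[5,6,25] → #
    (6,4)@(13, 9): e=[31,-6,11] → ·
    (5,5)@(11, 11): e=[17,6,13] → #
    (6,5)@(13, 11): e=[43,-6,-1] → ·
    (4,6)@(9, 13): e=[3,18,15] → #
    (6,6)@(13, 13): e=[55,-6,-13] → ·
    (4,7)@(9, 15): e=[15,18,3] → #
    (5,7)@(11, 15): e=[41,6,-11] → ·
    (3,8)@(7, 17): e=[1,30,5] → #
    (4,8)@(9, 17): e=[27,18,-9] → ·
    (3,9)@(7, 19): e=[13,30,-7] → ·
  covered (6 px):
    · · · · · · · · · · ·
    · · · · · · · · · · ·
    · · · · · · · · · · ·
    · · · · · · · · · · ·
    · · · · · # · · · · ·
    · · · · · # · · · · ·
    · · · · # # · · · · ·
    · · · · # · · · · · ·
    · · · # · · · · · · ·
    · · · · · · · · · · ·
    · · · · · · · · · · ·
    · · · · · · · · · · ·
T1:
  2·area = 64
  edge (6, 16)→(2, 4): d=(-4,-12) top-left  bias=+0
  edge (2, 4)→(14, 24): d=(12,20) right/bottom  bias=-1
  edge (14, 24)→(6, 16): d=(-8,-8) top-left  bias=+0
    (0,0)@(1, 1): e=[0,-16,80] → ·  [on edge]
    (1,3)@(3, 7): e=[0,16,48] → #  [on edge]
    (2,3)@(5, 7): e=[24,-24,64] → ·
    (1,4)@(3, 9): e=[-8,40,32] → ·
    (2,4)@(5, 9): e=[16,0,48] → ·  [on edge]
    (0,5)@(1, 11): e=[-40,104,0] → ·  [on edge]
    (2,5)@(5, 11): e=[8,24,32] → #
    (3,5)@(7, 11): e=[32,-16,48] → ·
    (1,6)@(3, 13): e=[-24,88,0] → ·  [on edge]
    (2,6)@(5, 13): e=[0,48,16] → #  [on edge]
    (3,6)@(7, 13): e=[24,8,32] → #
    (4,6)@(9, 13): e=[48,-32,48] → ·
    (2,7)@(5, 15): e=[-8,72,0] → ·  [on edge]
    (3,8)@(7, 17): e=[8,56,0] → #  [on edge]
    (3,9)@(7, 19): e=[0,80,-16] → ·  [on edge]
    (4,9)@(9, 19): e=[24,40,0] → #  [on edge]
    (5,9)@(11, 19): e=[48,0,16] → ·  [on edge]
    (5,10)@(11, 21): e=[40,24,0] → #  [on edge]
    (6,11)@(13, 23): e=[56,8,0] → #  [on edge]
  covered (10 px):
    · · · · · · · · · · ·
    · · · · · · · · · · ·
    · · · · · · · · · · ·
    · # · · · · · · · · ·
    · · · · · · · · · · ·
    · · # · · · · · · · ·
    · · # # · · · · · · ·
    · · · # · · · · · · ·
    · · · # # · · · · · ·
    · · · · # · · · · · ·
    · · · · · # · · · · ·
    · · · · · · # · · · ·
T2:
  2·area = 84  (B↔C swapped to make it positive)
  edge (4, 18)→(0, 24): d=(-4,6) right/bottom  bias=-1
  edge (0, 24)→(2, 0): d=(2,-24) top-left  bias=+0
  edge (2, 0)→(4, 18): d=(2,18) right/bottom  bias=-1
    (1,4)@(3, 9): e=[42,42,0] → ·  [on edge]
    (1,5)@(3, 11): e=[34,46,4] → #
    (2,5)@(5, 11): e=[22,94,-32] → ·
    (0,6)@(1, 13): e=[38,2,44] → #
    (2,6)@(5, 13): e=[14,98,-28] → ·
    (0,7)@(1, 15): e=[30,6,48] → #
    (2,7)@(5, 15): e=[6,102,-24] → ·
    (0,8)@(1, 17): e=[22,10,52] → #
    (2,8)@(5, 17): e=[-2,106,-20] → ·
    (0,9)@(1, 19): e=[14,14,56] → #
    (2,9)@(5, 19): e=[-10,110,-16] → ·
    (0,10)@(1, 21): e=[6,18,60] → #
  covered (10 px):
    · · · · · · · · · · ·
    · · · · · · · · · · ·
    · · · · · · · · · · ·
    · · · · · · · · · · ·
    · · · · · · · · · · ·
    · # · · · · · · · · ·
    # # · · · · · · · · ·
    # # · · · · · · · · ·
    # # · · · · · · · · ·
    # # · · · · · · · · ·
    # · · · · · · · · · ·
    · · · · · · · · · · ·
T3:
  2·area = 88  (B↔C swapped to make it positive)
  edge (2, 4)→(6, 0): d=(4,-4) top-left  bias=+0
  edge (6, 0)→(16, 12): d=(10,12) right/bottom  bias=-1
  edge (16, 12)→(2, 4): d=(-14,-8) top-left  bias=+0
    (2,0)@(5, 1): e=[0,22,66] → #  [on edge]
    (3,0)@(7, 1): e=[8,-2,82] → ·
    (1,1)@(3, 3): e=[0,66,22] → #  [on edge]
    (3,1)@(7, 3): e=[16,18,54] → #
    (4,1)@(9, 3): e=[24,-6,70] → ·
    (0,2)@(1, 5): e=[0,110,-22] → ·  [on edge]
    (1,2)@(3, 5): e=[8,86,-6] → ·
    (2,2)@(5, 5): e=[16,62,10] → #
    (4,2)@(9, 5): e=[32,14,42] → #
    (5,2)@(11, 5): e=[40,-10,58] → ·
    (2,3)@(5, 7): e=[24,82,-18] → ·
    (3,3)@(7, 7): e=[32,58,-2] → ·
  covered (12 px):
    · · # · · · · · · · ·
    · # # # · · · · · · ·
    · · # # # · · · · · ·
    · · · · # # · · · · ·
    · · · · · # # · · · ·
    · · · · · · · # · · ·
    · · · · · · · · · · ·
    · · · · · · · · · · ·
    · · · · · · · · · · ·
    · · · · · · · · · · ·
    · · · · · · · · · · ·
    · · · · · · · · · · ·
T4:
  2·area = 260  (B↔C swapped to make it positive)
  edge (20, 2)→(22, 20): d=(2,18) right/bottom  bias=-1
  edge (22, 20)→(8, 24): d=(-14,4) right/bottom  bias=-1
  edge (8, 24)→(20, 2): d=(12,-22) top-left  bias=+0
    (9,2)@(19, 5): e=[24,222,14] → #
    (10,2)@(21, 5): e=[-12,214,58] → ·
    (9,3)@(19, 7): e=[28,194,38] → #
    (10,3)@(21, 7): e=[-8,186,82] → ·
    (8,4)@(17, 9): e=[68,174,18] → #
    (10,4)@(21, 9): e=[-4,158,106] → ·
    (8,5)@(17, 11): e=[72,146,42] → #
    (10,5)@(21, 11): e=[0,130,130] → ·  [on edge]
    (7,6)@(15, 13): e=[112,126,22] → #
    (10,6)@(21, 13): e=[4,102,154] → #
    (6,7)@(13, 15): e=[152,106,2] → #
    (6,8)@(13, 17): e=[156,78,26] → #
  covered (32 px):
    · · · · · · · · · · ·
    · · · · · · · · · · ·
    · · · · · · · · · # ·
    · · · · · · · · · # ·
    · · · · · · · · # # ·
    · · · · · · · · # # ·
    · · · · · · · # # # #
    · · · · · · # # # # #
    · · · · · · # # # # #
    · · · · · # # # # # #
    · · · · · # # # # · ·
    · · · · # # · · · · ·

Final: [[9,2],[9,3],[8,4],[9,4],[8,5],[9,5],[7,6],[8,6],[9,6],[10,6],[6,7],[7,7],[8,7],[9,7],[10,7],[6,8],[7,8],[8,8],[9,8],[10,8],[5,9],[6,9],[7,9],[8,9],[9,9],[10,9],[5,10],[6,10],[7,10],[8,10],[4,11],[5,11]]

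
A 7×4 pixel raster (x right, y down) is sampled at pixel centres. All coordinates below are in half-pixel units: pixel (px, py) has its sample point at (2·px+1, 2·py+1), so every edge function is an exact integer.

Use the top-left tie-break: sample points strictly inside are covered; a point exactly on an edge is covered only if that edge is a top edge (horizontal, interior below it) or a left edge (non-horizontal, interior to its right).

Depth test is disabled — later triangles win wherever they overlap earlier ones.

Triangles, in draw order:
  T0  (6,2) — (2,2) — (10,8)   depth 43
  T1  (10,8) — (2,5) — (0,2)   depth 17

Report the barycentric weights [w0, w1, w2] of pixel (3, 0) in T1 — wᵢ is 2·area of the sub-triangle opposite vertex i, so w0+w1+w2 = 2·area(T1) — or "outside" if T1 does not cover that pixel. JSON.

T0:
  2·area = 24  (B↔C swapped to make it positive)
  edge (6, 2)→(10, 8): d=(4,6) right/bottom  bias=-1
  edge (10, 8)→(2, 2): d=(-8,-6) top-left  bias=+0
  edge (2, 2)→(6, 2): d=(4,0) top-left  bias=+0
    (2,1)@(5, 3): e=[10,10,4] → X
    (3,1)@(7, 3): e=[-2,22,4] → .
    (2,2)@(5, 5): e=[18,-6,12] → .
    (3,2)@(7, 5): e=[6,6,12] → X
    (4,2)@(9, 5): e=[-6,18,12] → .
    (3,3)@(7, 7): e=[14,-10,20] → .
    (4,3)@(9, 7): e=[2,2,20] → X
    (5,3)@(11, 7): e=[-10,14,20] → .
  covered (3 px):
    . . . . . . .
    . . X . . . .
    . . . X . . .
    . . . . X . .
T1:
  2·area = 18
  edge (10, 8)→(2, 5): d=(-8,-3) top-left  bias=+0
  edge (2, 5)→(0, 2): d=(-2,-3) top-left  bias=+0
  edge (0, 2)→(10, 8): d=(10,6) right/bottom  bias=-1
    (0,1)@(1, 3): e=[13,1,4] → X
    (1,1)@(3, 3): e=[19,7,-8] → .
    (0,2)@(1, 5): e=[-3,-3,24] → .
    (1,2)@(3, 5): e=[3,3,12] → X
    (2,2)@(5, 5): e=[9,9,0] → .  [on edge]
    (1,3)@(3, 7): e=[-13,-1,32] → .
  covered (2 px):
    . . . . . . .
    X . . . . . .
    . X . . . . .
    . . . . . . .

Answer: "outside"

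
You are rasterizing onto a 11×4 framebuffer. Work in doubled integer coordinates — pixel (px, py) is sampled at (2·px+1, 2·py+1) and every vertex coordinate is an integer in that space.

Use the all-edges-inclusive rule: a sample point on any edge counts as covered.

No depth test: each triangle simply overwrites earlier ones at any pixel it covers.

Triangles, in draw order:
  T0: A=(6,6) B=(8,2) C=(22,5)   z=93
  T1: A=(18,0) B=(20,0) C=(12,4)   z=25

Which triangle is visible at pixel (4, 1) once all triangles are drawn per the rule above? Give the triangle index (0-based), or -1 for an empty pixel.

T0:
  2·area = 62
  edge (6, 6)→(8, 2): d=(2,-4) inclusive
  edge (8, 2)→(22, 5): d=(14,3) inclusive
  edge (22, 5)→(6, 6): d=(-16,1) inclusive
    (4,1)@(9, 3): e=[6,11,45] → █
    (5,1)@(11, 3): e=[14,5,43] → █
    (6,1)@(13, 3): e=[22,-1,41] → ·
    (3,2)@(7, 5): e=[2,45,15] → █
    (6,2)@(13, 5): e=[26,27,9] → █
    (7,2)@(15, 5): e=[34,21,7] → █
    (8,2)@(17, 5): e=[42,15,5] → █
    (9,2)@(19, 5): e=[50,9,3] → █
    (10,2)@(21, 5): e=[58,3,1] → █
    (3,3)@(7, 7): e=[6,73,-17] → ·
    (4,3)@(9, 7): e=[14,67,-19] → ·
    (5,3)@(11, 7): e=[22,61,-21] → ·
  covered (10 px):
    · · · · · · · · · · ·
    · · · · █ █ · · · · ·
    · · · █ █ █ █ █ █ █ █
    · · · · · · · · · · ·
T1:
  2·area = 8
  edge (18, 0)→(20, 0): d=(2,0) inclusive
  edge (20, 0)→(12, 4): d=(-8,4) inclusive
  edge (12, 4)→(18, 0): d=(6,-4) inclusive
    (8,0)@(17, 1): e=[2,4,2] → █
    (9,0)@(19, 1): e=[2,-4,10] → ·
    (8,1)@(17, 3): e=[6,-12,14] → ·
  covered (1 px):
    · · · · · · · · █ · ·
    · · · · · · · · · · ·
    · · · · · · · · · · ·
    · · · · · · · · · · ·

Z-buffer (winner per pixel, '.' = empty):
  . . . . . . . . 1 . .
  . . . . 0 0 . . . . .
  . . . 0 0 0 0 0 0 0 0
  . . . . . . . . . . .

Final: 0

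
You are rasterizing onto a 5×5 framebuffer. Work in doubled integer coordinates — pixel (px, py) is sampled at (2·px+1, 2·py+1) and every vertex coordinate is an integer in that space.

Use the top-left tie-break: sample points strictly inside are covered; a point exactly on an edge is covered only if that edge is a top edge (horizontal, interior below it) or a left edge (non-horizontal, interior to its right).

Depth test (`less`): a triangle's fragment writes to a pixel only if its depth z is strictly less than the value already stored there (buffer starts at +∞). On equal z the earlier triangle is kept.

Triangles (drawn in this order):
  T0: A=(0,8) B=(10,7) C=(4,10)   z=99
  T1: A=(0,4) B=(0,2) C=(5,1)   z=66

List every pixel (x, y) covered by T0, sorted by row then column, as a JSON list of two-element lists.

T0:
  2·area = 24
  edge (0, 8)→(10, 7): d=(10,-1) top-left  bias=+0
  edge (10, 7)→(4, 10): d=(-6,3) right/bottom  bias=-1
  edge (4, 10)→(0, 8): d=(-4,-2) top-left  bias=+0
    (1,4)@(3, 9): e=[13,9,2] → #
    (2,4)@(5, 9): e=[15,3,6] → #
    (3,4)@(7, 9): e=[17,-3,10] → ·
  covered (2 px):
    · · · · ·
    · · · · ·
    · · · · ·
    · · · · ·
    · # # · ·
T1:
  2·area = 10
  edge (0, 4)→(0, 2): d=(0,-2) top-left  bias=+0
  edge (0, 2)→(5, 1): d=(5,-1) top-left  bias=+0
  edge (5, 1)→(0, 4): d=(-5,3) right/bottom  bias=-1
    (2,0)@(5, 1): e=[10,0,0] → ·  [on edge]
    (0,1)@(1, 3): e=[2,6,2] → #
    (1,1)@(3, 3): e=[6,8,-4] → ·
    (0,2)@(1, 5): e=[2,16,-8] → ·
  covered (1 px):
    · · · · ·
    # · · · ·
    · · · · ·
    · · · · ·
    · · · · ·

Result: [[1,4],[2,4]]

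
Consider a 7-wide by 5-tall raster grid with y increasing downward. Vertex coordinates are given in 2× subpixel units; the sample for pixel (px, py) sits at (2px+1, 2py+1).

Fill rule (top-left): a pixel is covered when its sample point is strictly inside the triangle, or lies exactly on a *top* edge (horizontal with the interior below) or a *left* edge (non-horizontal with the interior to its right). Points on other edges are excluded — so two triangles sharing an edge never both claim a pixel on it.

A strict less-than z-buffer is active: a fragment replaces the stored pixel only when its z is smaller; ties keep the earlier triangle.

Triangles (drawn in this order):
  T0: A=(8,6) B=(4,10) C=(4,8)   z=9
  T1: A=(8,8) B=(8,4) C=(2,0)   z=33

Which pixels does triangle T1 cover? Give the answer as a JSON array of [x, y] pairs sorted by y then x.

T0:
  2·area = 8
  edge (8, 6)→(4, 10): d=(-4,4) right/bottom  bias=-1
  edge (4, 10)→(4, 8): d=(0,-2) top-left  bias=+0
  edge (4, 8)→(8, 6): d=(4,-2) top-left  bias=+0
    (6,0)@(13, 1): e=[0,18,-10] → .  [on edge]
    (5,1)@(11, 3): e=[0,14,-6] → .  [on edge]
    (4,2)@(9, 5): e=[0,10,-2] → .  [on edge]
    (3,3)@(7, 7): e=[0,6,2] → .  [on edge]
    (2,4)@(5, 9): e=[0,2,6] → .  [on edge]
  covered (0 px):
    . . . . . . .
    . . . . . . .
    . . . . . . .
    . . . . . . .
    . . . . . . .
T1:
  2·area = 24  (B↔C swapped to make it positive)
  edge (8, 8)→(2, 0): d=(-6,-8) top-left  bias=+0
  edge (2, 0)→(8, 4): d=(6,4) right/bottom  bias=-1
  edge (8, 4)→(8, 8): d=(0,4) right/bottom  bias=-1
    (1,0)@(3, 1): e=[2,2,20] → X
    (2,0)@(5, 1): e=[18,-6,12] → .
    (1,1)@(3, 3): e=[-10,14,20] → .
    (2,1)@(5, 3): e=[6,6,12] → X
    (3,1)@(7, 3): e=[22,-2,4] → .
    (2,2)@(5, 5): e=[-6,18,12] → .
    (3,2)@(7, 5): e=[10,10,4] → X
    (4,2)@(9, 5): e=[26,2,-4] → .
    (3,3)@(7, 7): e=[-2,22,4] → .
  covered (3 px):
    . X . . . . .
    . . X . . . .
    . . . X . . .
    . . . . . . .
    . . . . . . .

Result: [[1,0],[2,1],[3,2]]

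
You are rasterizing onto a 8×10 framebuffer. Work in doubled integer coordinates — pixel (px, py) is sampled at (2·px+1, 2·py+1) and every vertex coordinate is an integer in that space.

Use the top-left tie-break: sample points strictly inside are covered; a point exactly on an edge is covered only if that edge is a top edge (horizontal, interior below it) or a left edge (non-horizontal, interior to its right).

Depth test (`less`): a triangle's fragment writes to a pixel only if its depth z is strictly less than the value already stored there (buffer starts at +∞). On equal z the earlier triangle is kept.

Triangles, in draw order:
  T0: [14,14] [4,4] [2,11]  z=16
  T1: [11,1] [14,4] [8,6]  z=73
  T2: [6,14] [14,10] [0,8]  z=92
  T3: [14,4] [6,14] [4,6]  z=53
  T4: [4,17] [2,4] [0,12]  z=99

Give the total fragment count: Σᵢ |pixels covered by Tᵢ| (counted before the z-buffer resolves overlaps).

T0:
  2·area = 90  (B↔C swapped to make it positive)
  edge (14, 14)→(2, 11): d=(-12,-3) top-left  bias=+0
  edge (2, 11)→(4, 4): d=(2,-7) top-left  bias=+0
  edge (4, 4)→(14, 14): d=(10,10) right/bottom  bias=-1
    (0,0)@(1, 1): e=[117,-27,0] → .  [on edge]
    (1,1)@(3, 3): e=[99,-9,0] → .  [on edge]
    (2,2)@(5, 5): e=[81,9,0] → .  [on edge]
    (2,3)@(5, 7): e=[57,13,20] → X
    (3,3)@(7, 7): e=[63,27,0] → .  [on edge]
    (1,4)@(3, 9): e=[27,3,60] → X
    (3,4)@(7, 9): e=[39,31,20] → X
    (4,4)@(9, 9): e=[45,45,0] → .  [on edge]
    (1,5)@(3, 11): e=[3,7,80] → X
    (4,5)@(9, 11): e=[21,49,20] → X
    (5,5)@(11, 11): e=[27,63,0] → .  [on edge]
    (1,6)@(3, 13): e=[-21,11,100] → .
    (6,6)@(13, 13): e=[9,81,0] → .  [on edge]
    (7,7)@(15, 15): e=[-9,99,0] → .  [on edge]
  covered (9 px):
    . . . . . . . .
    . . . . . . . .
    . . . . . . . .
    . . X . . . . .
    . X X X . . . .
    . X X X X . . .
    . . . . . X . .
    . . . . . . . .
    . . . . . . . .
    . . . . . . . .
T1:
  2·area = 24
  edge (11, 1)→(14, 4): d=(3,3) right/bottom  bias=-1
  edge (14, 4)→(8, 6): d=(-6,2) right/bottom  bias=-1
  edge (8, 6)→(11, 1): d=(3,-5) top-left  bias=+0
    (5,0)@(11, 1): e=[0,24,0] → .  [on edge]
    (5,1)@(11, 3): e=[6,12,6] → X
    (6,1)@(13, 3): e=[0,8,16] → .  [on edge]
    (4,2)@(9, 5): e=[18,4,2] → X
    (5,2)@(11, 5): e=[12,0,12] → .  [on edge]
    (7,2)@(15, 5): e=[0,-8,32] → .  [on edge]
    (2,3)@(5, 7): e=[36,0,-12] → .  [on edge]
    (4,3)@(9, 7): e=[24,-8,8] → .
    (2,5)@(5, 11): e=[48,-24,0] → .  [on edge]
  covered (2 px):
    . . . . . . . .
    . . . . . X . .
    . . . . X . . .
    . . . . . . . .
    . . . . . . . .
    . . . . . . . .
    . . . . . . . .
    . . . . . . . .
    . . . . . . . .
    . . . . . . . .
T2:
  2·area = 72  (B↔C swapped to make it positive)
  edge (6, 14)→(0, 8): d=(-6,-6) top-left  bias=+0
  edge (0, 8)→(14, 10): d=(14,2) right/bottom  bias=-1
  edge (14, 10)→(6, 14): d=(-8,4) right/bottom  bias=-1
    (0,4)@(1, 9): e=[0,12,60] → X  [on edge]
    (1,4)@(3, 9): e=[12,8,52] → X
    (2,4)@(5, 9): e=[24,4,44] → X
    (3,4)@(7, 9): e=[36,0,36] → .  [on edge]
    (0,5)@(1, 11): e=[-12,40,44] → .
    (1,5)@(3, 11): e=[0,36,36] → X  [on edge]
    (3,5)@(7, 11): e=[24,28,20] → X
    (4,5)@(9, 11): e=[36,24,12] → X
    (5,5)@(11, 11): e=[48,20,4] → X
    (6,5)@(13, 11): e=[60,16,-4] → .
    (1,6)@(3, 13): e=[-12,64,20] → .
    (2,6)@(5, 13): e=[0,60,12] → X  [on edge]
    (3,7)@(7, 15): e=[0,84,-12] → .  [on edge]
    (4,8)@(9, 17): e=[0,108,-36] → .  [on edge]
    (5,9)@(11, 19): e=[0,132,-60] → .  [on edge]
  covered (10 px):
    . . . . . . . .
    . . . . . . . .
    . . . . . . . .
    . . . . . . . .
    X X X . . . . .
    . X X X X X . .
    . . X X . . . .
    . . . . . . . .
    . . . . . . . .
    . . . . . . . .
T3:
  2·area = 84
  edge (14, 4)→(6, 14): d=(-8,10) right/bottom  bias=-1
  edge (6, 14)→(4, 6): d=(-2,-8) top-left  bias=+0
  edge (4, 6)→(14, 4): d=(10,-2) top-left  bias=+0
    (4,2)@(9, 5): e=[42,42,0] → X  [on edge]
    (5,2)@(11, 5): e=[22,58,4] → X
    (6,2)@(13, 5): e=[2,74,8] → X
    (7,2)@(15, 5): e=[-18,90,12] → .
    (2,3)@(5, 7): e=[66,6,12] → X
    (3,3)@(7, 7): e=[46,22,16] → X
    (6,3)@(13, 7): e=[-14,70,28] → .
    (2,4)@(5, 9): e=[50,2,32] → X
    (5,4)@(11, 9): e=[-10,50,44] → .
    (2,5)@(5, 11): e=[34,-2,52] → .
    (3,5)@(7, 11): e=[14,14,56] → X
    (4,5)@(9, 11): e=[-6,30,60] → .
  covered (11 px):
    . . . . . . . .
    . . . . . . . .
    . . . . X X X .
    . . X X X X . .
    . . X X X . . .
    . . . X . . . .
    . . . . . . . .
    . . . . . . . .
    . . . . . . . .
    . . . . . . . .
T4:
  2·area = 42  (B↔C swapped to make it positive)
  edge (4, 17)→(0, 12): d=(-4,-5) top-left  bias=+0
  edge (0, 12)→(2, 4): d=(2,-8) top-left  bias=+0
  edge (2, 4)→(4, 17): d=(2,13) right/bottom  bias=-1
    (0,4)@(1, 9): e=[17,2,23] → X
    (1,4)@(3, 9): e=[27,18,-3] → .
    (0,5)@(1, 11): e=[9,6,27] → X
    (1,5)@(3, 11): e=[19,22,1] → X
    (2,5)@(5, 11): e=[29,38,-25] → .
    (0,6)@(1, 13): e=[1,10,31] → X
    (2,6)@(5, 13): e=[21,42,-21] → .
    (0,7)@(1, 15): e=[-7,14,35] → .
    (1,7)@(3, 15): e=[3,30,9] → X
    (2,7)@(5, 15): e=[13,46,-17] → .
    (1,8)@(3, 17): e=[-5,34,13] → .
  covered (6 px):
    . . . . . . . .
    . . . . . . . .
    . . . . . . . .
    . . . . . . . .
    X . . . . . . .
    X X . . . . . .
    X X . . . . . .
    . X . . . . . .
    . . . . . . . .
    . . . . . . . .

Answer: 38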